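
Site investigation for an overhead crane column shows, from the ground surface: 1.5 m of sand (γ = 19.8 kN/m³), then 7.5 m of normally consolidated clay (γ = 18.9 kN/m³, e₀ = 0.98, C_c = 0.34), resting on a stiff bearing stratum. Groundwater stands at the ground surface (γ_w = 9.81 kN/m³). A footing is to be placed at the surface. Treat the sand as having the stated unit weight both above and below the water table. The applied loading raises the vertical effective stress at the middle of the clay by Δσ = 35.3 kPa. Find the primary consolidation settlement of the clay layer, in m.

S_c ≈ 0.303 m

Mid-depth of clay below the ground surface: z = 1.5 + 7.5/2 = 5.25 m.
Total vertical stress at mid-clay: σ_v = 19.8×1.5 + 18.9×3.75 = 100.58 kPa.
Pore pressure: u = 9.81×(5.25 − 0) = 51.503 kPa.
Initial effective stress: σ'_0 = σ_v − u = 100.58 − 51.503 = 49.077 kPa.
Final effective stress: σ'_f = σ'_0 + Δσ = 49.077 + 35.3 = 84.377 kPa.
Normally consolidated clay, so the full stress increment lies on the virgin compression line:
S_c = C_c·H/(1+e₀)·log₁₀(σ'_f/σ'_0) = 0.34×7.5/(1+0.98)×log₁₀(84.377/49.077)
    = 1.2879 × 0.23535 = 0.3031 m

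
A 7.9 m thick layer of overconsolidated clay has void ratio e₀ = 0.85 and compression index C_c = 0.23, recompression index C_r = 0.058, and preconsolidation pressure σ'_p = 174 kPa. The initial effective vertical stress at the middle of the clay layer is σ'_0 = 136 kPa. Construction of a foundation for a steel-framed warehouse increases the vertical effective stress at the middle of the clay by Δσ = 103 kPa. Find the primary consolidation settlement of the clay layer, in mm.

S_c ≈ 162 mm

Final effective stress: σ'_f = 136 + 103 = 239 kPa.
σ'_f = 239 > σ'_p = 174 kPa, so the stress path crosses the preconsolidation pressure — recompression up to σ'_p, then virgin compression beyond:
S_c = H/(1+e₀)·[C_r·log₁₀(σ'_p/σ'_0) + C_c·log₁₀(σ'_f/σ'_p)]
    = 7.9/1.85 × [0.058×log₁₀(174/136) + 0.23×log₁₀(239/174)]
    = 4.2703 × [0.0062066 + 0.031705] = 0.1619 m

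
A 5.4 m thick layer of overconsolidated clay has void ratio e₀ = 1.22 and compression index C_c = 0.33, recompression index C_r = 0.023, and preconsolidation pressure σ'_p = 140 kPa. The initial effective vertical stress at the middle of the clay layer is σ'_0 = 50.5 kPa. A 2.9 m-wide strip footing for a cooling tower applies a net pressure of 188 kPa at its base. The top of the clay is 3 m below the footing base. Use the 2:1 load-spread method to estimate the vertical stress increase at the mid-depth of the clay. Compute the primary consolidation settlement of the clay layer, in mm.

Mid-depth of clay below the footing base: z = 3 + 5.4/2 = 5.7 m.
Stress increase at mid-clay by the 2:1 spreading method:
Δσ = qB/(B+z) = 188×2.9/(2.9+5.7) = 63.395 kPa
Final effective stress: σ'_f = 50.5 + 63.395 = 113.9 kPa.
σ'_f = 113.9 ≤ σ'_p = 140 kPa, so the clay remains overconsolidated and only the recompression index applies:
S_c = C_r·H/(1+e₀)·log₁₀(σ'_f/σ'_0) = 0.023×5.4/2.22×log₁₀(113.9/50.5)
    = 0.055945 × 0.35323 = 0.01976 m

S_c ≈ 19.8 mm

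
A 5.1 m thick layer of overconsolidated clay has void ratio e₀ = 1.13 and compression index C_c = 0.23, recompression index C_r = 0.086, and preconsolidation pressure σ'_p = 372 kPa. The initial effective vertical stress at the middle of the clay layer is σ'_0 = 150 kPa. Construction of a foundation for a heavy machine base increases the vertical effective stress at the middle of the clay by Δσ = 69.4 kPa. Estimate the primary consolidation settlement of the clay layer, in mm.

S_c ≈ 34 mm

Final effective stress: σ'_f = 150 + 69.4 = 219.4 kPa.
σ'_f = 219.4 ≤ σ'_p = 372 kPa, so the clay remains overconsolidated and only the recompression index applies:
S_c = C_r·H/(1+e₀)·log₁₀(σ'_f/σ'_0) = 0.086×5.1/2.13×log₁₀(219.4/150)
    = 0.20592 × 0.16515 = 0.03401 m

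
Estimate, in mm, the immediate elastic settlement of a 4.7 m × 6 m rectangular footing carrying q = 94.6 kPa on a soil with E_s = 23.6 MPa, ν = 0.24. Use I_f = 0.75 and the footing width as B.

S_e ≈ 13.3 mm

Immediate (elastic) settlement: S_e = q·B·(1−ν²)/E_s · I_f.
E_s = 23.6 MPa = 23600 kPa.
S_e = 94.6 × 4.7 × (1 − 0.24²) / 23600 × 0.75
    = 94.6 × 4.7 × 0.9424 / 23600 × 0.75
    = 0.01332 m = 13.32 mm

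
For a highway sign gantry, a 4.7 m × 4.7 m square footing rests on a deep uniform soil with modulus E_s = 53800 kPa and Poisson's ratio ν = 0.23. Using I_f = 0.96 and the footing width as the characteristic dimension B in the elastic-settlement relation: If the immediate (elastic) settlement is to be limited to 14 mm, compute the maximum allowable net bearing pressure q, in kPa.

S_e = q·B·(1−ν²)/E_s · I_f  ⇒  q = S_e·E_s / (B·(1−ν²)·I_f).
q = 0.014 × 53800 / (4.7 × 0.9471 × 0.96) = 176.3 kPa

q ≈ 176 kPa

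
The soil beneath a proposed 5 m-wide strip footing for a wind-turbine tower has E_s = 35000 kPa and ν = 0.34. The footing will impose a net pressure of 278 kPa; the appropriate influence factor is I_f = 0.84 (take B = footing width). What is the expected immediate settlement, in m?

S_e ≈ 0.0295 m

Immediate (elastic) settlement: S_e = q·B·(1−ν²)/E_s · I_f.
S_e = 278 × 5 × (1 − 0.34²) / 35000 × 0.84
    = 278 × 5 × 0.8844 / 35000 × 0.84
    = 0.0295 m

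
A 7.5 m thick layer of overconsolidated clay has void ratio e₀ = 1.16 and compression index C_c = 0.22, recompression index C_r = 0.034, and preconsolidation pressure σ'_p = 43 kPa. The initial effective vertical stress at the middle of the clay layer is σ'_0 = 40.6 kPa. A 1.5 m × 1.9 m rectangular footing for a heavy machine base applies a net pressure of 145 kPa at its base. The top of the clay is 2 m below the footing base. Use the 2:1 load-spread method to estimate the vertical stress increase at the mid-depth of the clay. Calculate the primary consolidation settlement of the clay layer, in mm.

Mid-depth of clay below the footing base: z = 2 + 7.5/2 = 5.75 m.
Stress increase at mid-clay by the 2:1 spreading method:
Δσ = qBL/((B+z)(L+z)) = 145×1.5×1.9/((1.5+5.75)(1.9+5.75)) = 7.451 kPa
Final effective stress: σ'_f = 40.6 + 7.451 = 48.051 kPa.
σ'_f = 48.051 > σ'_p = 43 kPa, so the stress path crosses the preconsolidation pressure — recompression up to σ'_p, then virgin compression beyond:
S_c = H/(1+e₀)·[C_r·log₁₀(σ'_p/σ'_0) + C_c·log₁₀(σ'_f/σ'_p)]
    = 7.5/2.16 × [0.034×log₁₀(43/40.6) + 0.22×log₁₀(48.051/43)]
    = 3.4722 × [0.00084804 + 0.010611] = 0.03979 m

S_c ≈ 39.8 mm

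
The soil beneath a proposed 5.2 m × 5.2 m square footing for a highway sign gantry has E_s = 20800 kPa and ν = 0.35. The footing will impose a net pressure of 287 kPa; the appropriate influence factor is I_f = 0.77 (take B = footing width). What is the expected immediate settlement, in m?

S_e ≈ 0.0485 m

Immediate (elastic) settlement: S_e = q·B·(1−ν²)/E_s · I_f.
S_e = 287 × 5.2 × (1 − 0.35²) / 20800 × 0.77
    = 287 × 5.2 × 0.8775 / 20800 × 0.77
    = 0.04848 m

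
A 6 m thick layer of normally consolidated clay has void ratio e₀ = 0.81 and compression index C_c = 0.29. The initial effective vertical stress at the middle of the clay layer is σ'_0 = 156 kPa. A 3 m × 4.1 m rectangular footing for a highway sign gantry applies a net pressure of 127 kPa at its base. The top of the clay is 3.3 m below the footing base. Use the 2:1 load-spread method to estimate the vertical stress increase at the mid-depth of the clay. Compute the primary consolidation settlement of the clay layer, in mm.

Mid-depth of clay below the footing base: z = 3.3 + 6/2 = 6.3 m.
Stress increase at mid-clay by the 2:1 spreading method:
Δσ = qBL/((B+z)(L+z)) = 127×3×4.1/((3+6.3)(4.1+6.3)) = 16.151 kPa
Final effective stress: σ'_f = σ'_0 + Δσ = 156 + 16.151 = 172.15 kPa.
Normally consolidated clay, so the full stress increment lies on the virgin compression line:
S_c = C_c·H/(1+e₀)·log₁₀(σ'_f/σ'_0) = 0.29×6/(1+0.81)×log₁₀(172.15/156)
    = 0.96133 × 0.042782 = 0.04113 m

S_c ≈ 41.1 mm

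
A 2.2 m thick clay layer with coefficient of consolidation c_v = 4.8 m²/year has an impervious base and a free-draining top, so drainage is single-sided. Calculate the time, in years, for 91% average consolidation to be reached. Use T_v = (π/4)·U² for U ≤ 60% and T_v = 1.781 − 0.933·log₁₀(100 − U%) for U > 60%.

Drainage path length: H_d = H = 2.2 m (single drainage).
U > 60%: T_v = 1.781 − 0.933·log₁₀(100 − 91) = 0.89069.
t = T_v·H_d²/c_v = 0.89069×2.2²/4.8 = 0.8981 years.

t ≈ 0.898 years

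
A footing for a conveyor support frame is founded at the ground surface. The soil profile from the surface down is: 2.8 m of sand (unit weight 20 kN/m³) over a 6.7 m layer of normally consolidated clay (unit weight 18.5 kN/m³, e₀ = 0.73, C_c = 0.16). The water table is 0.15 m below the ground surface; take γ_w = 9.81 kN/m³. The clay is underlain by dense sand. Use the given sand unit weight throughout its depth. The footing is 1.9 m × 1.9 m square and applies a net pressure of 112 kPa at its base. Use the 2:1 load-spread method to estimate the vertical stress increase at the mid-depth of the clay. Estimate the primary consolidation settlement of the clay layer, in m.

Mid-depth of clay below the ground surface: z = 2.8 + 6.7/2 = 6.15 m.
Total vertical stress at mid-clay: σ_v = 20×2.8 + 18.5×3.35 = 117.97 kPa.
Pore pressure: u = 9.81×(6.15 − 0.15) = 58.86 kPa.
Initial effective stress: σ'_0 = σ_v − u = 117.97 − 58.86 = 59.11 kPa.
Stress increase at mid-clay by the 2:1 spreading method:
Δσ = qBL/((B+z)(L+z)) = 112×1.9×1.9/((1.9+6.15)(1.9+6.15)) = 6.2393 kPa
Final effective stress: σ'_f = σ'_0 + Δσ = 59.11 + 6.2393 = 65.349 kPa.
Normally consolidated clay, so the full stress increment lies on the virgin compression line:
S_c = C_c·H/(1+e₀)·log₁₀(σ'_f/σ'_0) = 0.16×6.7/(1+0.73)×log₁₀(65.349/59.11)
    = 0.61965 × 0.043578 = 0.027 m

S_c ≈ 0.027 m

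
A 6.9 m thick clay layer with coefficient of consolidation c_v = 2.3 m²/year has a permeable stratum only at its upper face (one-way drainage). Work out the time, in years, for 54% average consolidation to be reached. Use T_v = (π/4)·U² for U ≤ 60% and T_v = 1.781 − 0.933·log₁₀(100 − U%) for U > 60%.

Drainage path length: H_d = H = 6.9 m (single drainage).
U ≤ 60%: T_v = (π/4)·U² = (π/4)×0.54² = 0.22902.
t = T_v·H_d²/c_v = 0.22902×6.9²/2.3 = 4.741 years.

t ≈ 4.74 years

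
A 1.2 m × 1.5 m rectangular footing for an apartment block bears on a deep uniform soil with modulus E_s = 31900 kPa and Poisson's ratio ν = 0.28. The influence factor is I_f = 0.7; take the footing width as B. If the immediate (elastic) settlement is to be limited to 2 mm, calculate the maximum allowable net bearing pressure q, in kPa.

q ≈ 82.4 kPa

S_e = q·B·(1−ν²)/E_s · I_f  ⇒  q = S_e·E_s / (B·(1−ν²)·I_f).
q = 0.002 × 31900 / (1.2 × 0.9216 × 0.7) = 82.41 kPa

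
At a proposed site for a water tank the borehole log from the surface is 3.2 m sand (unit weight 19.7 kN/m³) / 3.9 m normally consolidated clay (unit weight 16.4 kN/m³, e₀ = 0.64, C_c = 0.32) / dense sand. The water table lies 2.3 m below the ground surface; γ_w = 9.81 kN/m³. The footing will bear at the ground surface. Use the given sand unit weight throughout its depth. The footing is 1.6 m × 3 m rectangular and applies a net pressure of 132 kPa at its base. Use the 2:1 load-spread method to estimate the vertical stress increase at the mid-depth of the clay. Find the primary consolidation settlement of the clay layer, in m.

Mid-depth of clay below the ground surface: z = 3.2 + 3.9/2 = 5.15 m.
Total vertical stress at mid-clay: σ_v = 19.7×3.2 + 16.4×1.95 = 95.02 kPa.
Pore pressure: u = 9.81×(5.15 − 2.3) = 27.959 kPa.
Initial effective stress: σ'_0 = σ_v − u = 95.02 − 27.959 = 67.061 kPa.
Stress increase at mid-clay by the 2:1 spreading method:
Δσ = qBL/((B+z)(L+z)) = 132×1.6×3/((1.6+5.15)(3+5.15)) = 11.517 kPa
Final effective stress: σ'_f = σ'_0 + Δσ = 67.061 + 11.517 = 78.578 kPa.
Normally consolidated clay, so the full stress increment lies on the virgin compression line:
S_c = C_c·H/(1+e₀)·log₁₀(σ'_f/σ'_0) = 0.32×3.9/(1+0.64)×log₁₀(78.578/67.061)
    = 0.76098 × 0.068831 = 0.05238 m

S_c ≈ 0.0524 m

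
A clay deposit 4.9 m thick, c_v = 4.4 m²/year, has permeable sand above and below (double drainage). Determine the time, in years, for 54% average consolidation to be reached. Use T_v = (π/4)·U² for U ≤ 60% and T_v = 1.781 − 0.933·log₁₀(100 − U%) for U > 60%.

Drainage path length: H_d = H/2 = 2.45 m (double drainage).
U ≤ 60%: T_v = (π/4)·U² = (π/4)×0.54² = 0.22902.
t = T_v·H_d²/c_v = 0.22902×2.45²/4.4 = 0.3124 years.

t ≈ 0.312 years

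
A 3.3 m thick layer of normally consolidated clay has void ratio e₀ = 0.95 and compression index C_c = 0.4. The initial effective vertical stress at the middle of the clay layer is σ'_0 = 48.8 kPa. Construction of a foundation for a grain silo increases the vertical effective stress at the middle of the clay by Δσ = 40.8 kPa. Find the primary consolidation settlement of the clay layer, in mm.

Final effective stress: σ'_f = σ'_0 + Δσ = 48.8 + 40.8 = 89.6 kPa.
Normally consolidated clay, so the full stress increment lies on the virgin compression line:
S_c = C_c·H/(1+e₀)·log₁₀(σ'_f/σ'_0) = 0.4×3.3/(1+0.95)×log₁₀(89.6/48.8)
    = 0.67692 × 0.26389 = 0.1786 m

S_c ≈ 179 mm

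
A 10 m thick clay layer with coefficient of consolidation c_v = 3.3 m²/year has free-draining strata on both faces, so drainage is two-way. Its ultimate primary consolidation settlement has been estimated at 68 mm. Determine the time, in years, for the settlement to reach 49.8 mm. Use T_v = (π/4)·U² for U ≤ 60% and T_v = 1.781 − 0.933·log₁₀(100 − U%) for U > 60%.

t ≈ 3.4 years

Drainage path length: H_d = H/2 = 5 m (double drainage).
U = S(t)/S_ult = 49.8/68 = 0.7324.
U > 60%: T_v = 1.781 − 0.933·log₁₀(100 − 73.235) = 0.44908.
t = T_v·H_d²/c_v = 0.44908×5²/3.3 = 3.402 years.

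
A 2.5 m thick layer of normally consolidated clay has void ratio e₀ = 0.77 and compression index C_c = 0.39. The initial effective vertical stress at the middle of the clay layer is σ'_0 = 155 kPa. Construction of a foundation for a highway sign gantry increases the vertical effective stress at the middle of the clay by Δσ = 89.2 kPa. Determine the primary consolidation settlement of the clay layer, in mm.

Final effective stress: σ'_f = σ'_0 + Δσ = 155 + 89.2 = 244.2 kPa.
Normally consolidated clay, so the full stress increment lies on the virgin compression line:
S_c = C_c·H/(1+e₀)·log₁₀(σ'_f/σ'_0) = 0.39×2.5/(1+0.77)×log₁₀(244.2/155)
    = 0.55085 × 0.19741 = 0.1087 m

S_c ≈ 109 mm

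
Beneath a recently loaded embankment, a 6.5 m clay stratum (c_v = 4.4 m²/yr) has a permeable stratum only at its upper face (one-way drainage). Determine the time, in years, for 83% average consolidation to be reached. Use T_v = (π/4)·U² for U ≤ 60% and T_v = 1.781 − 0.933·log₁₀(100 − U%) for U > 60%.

Drainage path length: H_d = H = 6.5 m (single drainage).
U > 60%: T_v = 1.781 − 0.933·log₁₀(100 − 83) = 0.63299.
t = T_v·H_d²/c_v = 0.63299×6.5²/4.4 = 6.078 years.

t ≈ 6.08 years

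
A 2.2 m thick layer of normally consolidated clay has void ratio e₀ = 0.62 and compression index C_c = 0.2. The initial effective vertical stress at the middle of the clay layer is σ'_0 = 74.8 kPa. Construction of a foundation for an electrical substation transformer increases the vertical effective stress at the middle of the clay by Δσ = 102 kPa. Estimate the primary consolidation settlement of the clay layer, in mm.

Final effective stress: σ'_f = σ'_0 + Δσ = 74.8 + 102 = 176.8 kPa.
Normally consolidated clay, so the full stress increment lies on the virgin compression line:
S_c = C_c·H/(1+e₀)·log₁₀(σ'_f/σ'_0) = 0.2×2.2/(1+0.62)×log₁₀(176.8/74.8)
    = 0.2716 × 0.37358 = 0.1015 m

S_c ≈ 101 mm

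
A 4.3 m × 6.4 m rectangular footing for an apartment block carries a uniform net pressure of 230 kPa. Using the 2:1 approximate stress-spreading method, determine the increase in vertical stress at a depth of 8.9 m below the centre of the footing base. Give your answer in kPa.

Δσ_z ≈ 31.3 kPa

By the 2:1 method the load spreads at 1 horizontal : 2 vertical, so at depth z the loaded area has grown by z in each plan dimension:
Δσ = qBL/((B+z)(L+z)) = 230×4.3×6.4/((4.3+8.9)(6.4+8.9)) = 31.341 kPa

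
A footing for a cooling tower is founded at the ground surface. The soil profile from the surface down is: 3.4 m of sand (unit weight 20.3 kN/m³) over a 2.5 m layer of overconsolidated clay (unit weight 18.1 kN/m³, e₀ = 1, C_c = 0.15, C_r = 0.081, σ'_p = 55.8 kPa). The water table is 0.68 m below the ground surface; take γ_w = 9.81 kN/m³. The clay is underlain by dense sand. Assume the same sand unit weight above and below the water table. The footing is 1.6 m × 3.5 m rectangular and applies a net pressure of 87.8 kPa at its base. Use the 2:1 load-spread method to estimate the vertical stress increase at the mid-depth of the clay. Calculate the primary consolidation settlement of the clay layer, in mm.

Mid-depth of clay below the ground surface: z = 3.4 + 2.5/2 = 4.65 m.
Total vertical stress at mid-clay: σ_v = 20.3×3.4 + 18.1×1.25 = 91.645 kPa.
Pore pressure: u = 9.81×(4.65 − 0.68) = 38.946 kPa.
Initial effective stress: σ'_0 = σ_v − u = 91.645 − 38.946 = 52.699 kPa.
Stress increase at mid-clay by the 2:1 spreading method:
Δσ = qBL/((B+z)(L+z)) = 87.8×1.6×3.5/((1.6+4.65)(3.5+4.65)) = 9.6526 kPa
Final effective stress: σ'_f = 52.699 + 9.6526 = 62.352 kPa.
σ'_f = 62.352 > σ'_p = 55.8 kPa, so the stress path crosses the preconsolidation pressure — recompression up to σ'_p, then virgin compression beyond:
S_c = H/(1+e₀)·[C_r·log₁₀(σ'_p/σ'_0) + C_c·log₁₀(σ'_f/σ'_p)]
    = 2.5/2 × [0.081×log₁₀(55.8/52.699) + 0.15×log₁₀(62.352/55.8)]
    = 1.25 × [0.0020114 + 0.0072324] = 0.01155 m

S_c ≈ 11.6 mm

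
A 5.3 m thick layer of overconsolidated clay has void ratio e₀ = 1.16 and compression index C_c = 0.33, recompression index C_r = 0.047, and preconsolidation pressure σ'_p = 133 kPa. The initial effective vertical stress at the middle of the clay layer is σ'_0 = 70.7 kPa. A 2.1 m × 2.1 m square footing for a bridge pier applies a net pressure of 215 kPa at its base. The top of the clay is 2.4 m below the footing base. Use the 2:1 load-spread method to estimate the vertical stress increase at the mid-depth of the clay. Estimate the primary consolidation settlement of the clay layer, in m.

S_c ≈ 0.0117 m

Mid-depth of clay below the footing base: z = 2.4 + 5.3/2 = 5.05 m.
Stress increase at mid-clay by the 2:1 spreading method:
Δσ = qBL/((B+z)(L+z)) = 215×2.1×2.1/((2.1+5.05)(2.1+5.05)) = 18.547 kPa
Final effective stress: σ'_f = 70.7 + 18.547 = 89.247 kPa.
σ'_f = 89.247 ≤ σ'_p = 133 kPa, so the clay remains overconsolidated and only the recompression index applies:
S_c = C_r·H/(1+e₀)·log₁₀(σ'_f/σ'_0) = 0.047×5.3/2.16×log₁₀(89.247/70.7)
    = 0.11532 × 0.10117 = 0.01167 m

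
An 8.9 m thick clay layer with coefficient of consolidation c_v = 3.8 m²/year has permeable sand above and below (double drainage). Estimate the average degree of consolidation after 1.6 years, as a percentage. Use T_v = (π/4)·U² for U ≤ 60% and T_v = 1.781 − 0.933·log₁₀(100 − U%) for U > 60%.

Drainage path length: H_d = H/2 = 4.45 m (double drainage).
T_v = c_v·t/H_d² = 3.8×1.6/4.45² = 0.30703.
T_v = 0.30703 corresponds to the U > 60% branch:
U = 1 − 10^((1.781 − T_v)/0.933)/100 = 0.62

U ≈ 62 %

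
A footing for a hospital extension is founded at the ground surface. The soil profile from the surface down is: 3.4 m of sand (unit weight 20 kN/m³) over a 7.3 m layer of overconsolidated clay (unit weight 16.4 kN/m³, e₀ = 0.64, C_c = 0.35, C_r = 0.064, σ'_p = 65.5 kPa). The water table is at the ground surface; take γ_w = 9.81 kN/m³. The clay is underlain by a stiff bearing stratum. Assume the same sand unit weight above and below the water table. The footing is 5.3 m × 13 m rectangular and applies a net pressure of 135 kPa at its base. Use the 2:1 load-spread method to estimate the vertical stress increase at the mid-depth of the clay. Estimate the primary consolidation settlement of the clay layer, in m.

S_c ≈ 0.274 m

Mid-depth of clay below the ground surface: z = 3.4 + 7.3/2 = 7.05 m.
Total vertical stress at mid-clay: σ_v = 20×3.4 + 16.4×3.65 = 127.86 kPa.
Pore pressure: u = 9.81×(7.05 − 0) = 69.16 kPa.
Initial effective stress: σ'_0 = σ_v − u = 127.86 − 69.16 = 58.7 kPa.
Stress increase at mid-clay by the 2:1 spreading method:
Δσ = qBL/((B+z)(L+z)) = 135×5.3×13/((5.3+7.05)(13+7.05)) = 37.564 kPa
Final effective stress: σ'_f = 58.7 + 37.564 = 96.264 kPa.
σ'_f = 96.264 > σ'_p = 65.5 kPa, so the stress path crosses the preconsolidation pressure — recompression up to σ'_p, then virgin compression beyond:
S_c = H/(1+e₀)·[C_r·log₁₀(σ'_p/σ'_0) + C_c·log₁₀(σ'_f/σ'_p)]
    = 7.3/1.64 × [0.064×log₁₀(65.5/58.7) + 0.35×log₁₀(96.264/65.5)]
    = 4.4512 × [0.0030466 + 0.058528] = 0.2741 m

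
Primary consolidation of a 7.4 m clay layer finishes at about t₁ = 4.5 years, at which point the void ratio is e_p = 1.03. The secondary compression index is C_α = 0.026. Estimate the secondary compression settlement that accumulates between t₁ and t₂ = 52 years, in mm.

Secondary compression: S_s = C_α·H/(1+e_p)·log₁₀(t₂/t₁)
S_s = 0.026×7.4/(1+1.03)×log₁₀(52/4.5)
    = 0.09478 × 1.063 = 0.1007 m

S_s ≈ 101 mm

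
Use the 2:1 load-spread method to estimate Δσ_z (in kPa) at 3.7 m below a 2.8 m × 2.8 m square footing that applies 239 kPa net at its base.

By the 2:1 method the load spreads at 1 horizontal : 2 vertical, so at depth z the loaded area has grown by z in each plan dimension:
Δσ = qBL/((B+z)(L+z)) = 239×2.8×2.8/((2.8+3.7)(2.8+3.7)) = 44.349 kPa

Δσ_z ≈ 44.3 kPa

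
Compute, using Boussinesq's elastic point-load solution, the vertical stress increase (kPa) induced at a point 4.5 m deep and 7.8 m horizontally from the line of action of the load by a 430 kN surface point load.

Δσ_z ≈ 0.316 kPa

Boussinesq vertical stress below a point load on an elastic half-space:
Δσ_z = 3P/(2πz²) · [1 + (r/z)²]^(−5/2)
r/z = 7.8/4.5 = 1.7333; [1+(r/z)²]^(−5/2) = 0.031163.
Δσ_z = 3×430/(2π×4.5²) × 0.031163 = 10.139 × 0.031163 = 0.316 kPa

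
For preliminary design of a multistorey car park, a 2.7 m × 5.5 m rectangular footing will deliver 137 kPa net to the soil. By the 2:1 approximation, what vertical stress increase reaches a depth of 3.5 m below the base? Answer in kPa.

By the 2:1 method the load spreads at 1 horizontal : 2 vertical, so at depth z the loaded area has grown by z in each plan dimension:
Δσ = qBL/((B+z)(L+z)) = 137×2.7×5.5/((2.7+3.5)(5.5+3.5)) = 36.46 kPa

Δσ_z ≈ 36.5 kPa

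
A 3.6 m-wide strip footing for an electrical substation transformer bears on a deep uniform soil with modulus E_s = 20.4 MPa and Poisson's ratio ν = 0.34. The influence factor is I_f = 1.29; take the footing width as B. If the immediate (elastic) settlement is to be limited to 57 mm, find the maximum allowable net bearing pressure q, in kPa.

q ≈ 283 kPa

E_s = 20.4 MPa = 20400 kPa.
S_e = q·B·(1−ν²)/E_s · I_f  ⇒  q = S_e·E_s / (B·(1−ν²)·I_f).
q = 0.057 × 20400 / (3.6 × 0.8844 × 1.29) = 283.1 kPa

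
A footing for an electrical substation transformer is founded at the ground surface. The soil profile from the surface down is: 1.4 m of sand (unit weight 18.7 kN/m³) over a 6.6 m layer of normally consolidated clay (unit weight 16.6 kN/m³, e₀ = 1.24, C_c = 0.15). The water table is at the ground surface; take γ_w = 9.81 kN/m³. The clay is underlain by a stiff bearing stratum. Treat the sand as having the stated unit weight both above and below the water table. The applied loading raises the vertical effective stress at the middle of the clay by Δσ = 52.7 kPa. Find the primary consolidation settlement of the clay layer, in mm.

S_c ≈ 177 mm

Mid-depth of clay below the ground surface: z = 1.4 + 6.6/2 = 4.7 m.
Total vertical stress at mid-clay: σ_v = 18.7×1.4 + 16.6×3.3 = 80.96 kPa.
Pore pressure: u = 9.81×(4.7 − 0) = 46.107 kPa.
Initial effective stress: σ'_0 = σ_v − u = 80.96 − 46.107 = 34.853 kPa.
Final effective stress: σ'_f = σ'_0 + Δσ = 34.853 + 52.7 = 87.553 kPa.
Normally consolidated clay, so the full stress increment lies on the virgin compression line:
S_c = C_c·H/(1+e₀)·log₁₀(σ'_f/σ'_0) = 0.15×6.6/(1+1.24)×log₁₀(87.553/34.853)
    = 0.44196 × 0.40003 = 0.1768 m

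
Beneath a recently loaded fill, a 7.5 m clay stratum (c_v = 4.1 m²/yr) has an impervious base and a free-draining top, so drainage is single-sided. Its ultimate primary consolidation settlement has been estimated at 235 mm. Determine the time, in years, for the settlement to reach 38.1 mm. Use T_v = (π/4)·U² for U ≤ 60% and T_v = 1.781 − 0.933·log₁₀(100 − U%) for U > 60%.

t ≈ 0.283 years

Drainage path length: H_d = H = 7.5 m (single drainage).
U = S(t)/S_ult = 38.1/235 = 0.1621.
U ≤ 60%: T_v = (π/4)·U² = (π/4)×0.16213² = 0.020644.
t = T_v·H_d²/c_v = 0.020644×7.5²/4.1 = 0.2832 years.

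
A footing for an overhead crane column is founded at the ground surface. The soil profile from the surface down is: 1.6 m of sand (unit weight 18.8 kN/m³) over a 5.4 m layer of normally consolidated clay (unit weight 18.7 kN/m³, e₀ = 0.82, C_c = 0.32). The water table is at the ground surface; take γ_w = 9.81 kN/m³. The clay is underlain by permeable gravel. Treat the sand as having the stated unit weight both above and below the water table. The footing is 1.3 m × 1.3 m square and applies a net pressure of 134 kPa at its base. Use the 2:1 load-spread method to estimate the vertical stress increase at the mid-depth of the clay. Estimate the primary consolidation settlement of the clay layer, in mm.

S_c ≈ 71.1 mm

Mid-depth of clay below the ground surface: z = 1.6 + 5.4/2 = 4.3 m.
Total vertical stress at mid-clay: σ_v = 18.8×1.6 + 18.7×2.7 = 80.57 kPa.
Pore pressure: u = 9.81×(4.3 − 0) = 42.183 kPa.
Initial effective stress: σ'_0 = σ_v − u = 80.57 − 42.183 = 38.387 kPa.
Stress increase at mid-clay by the 2:1 spreading method:
Δσ = qBL/((B+z)(L+z)) = 134×1.3×1.3/((1.3+4.3)(1.3+4.3)) = 7.2213 kPa
Final effective stress: σ'_f = σ'_0 + Δσ = 38.387 + 7.2213 = 45.608 kPa.
Normally consolidated clay, so the full stress increment lies on the virgin compression line:
S_c = C_c·H/(1+e₀)·log₁₀(σ'_f/σ'_0) = 0.32×5.4/(1+0.82)×log₁₀(45.608/38.387)
    = 0.94945 × 0.074857 = 0.07107 m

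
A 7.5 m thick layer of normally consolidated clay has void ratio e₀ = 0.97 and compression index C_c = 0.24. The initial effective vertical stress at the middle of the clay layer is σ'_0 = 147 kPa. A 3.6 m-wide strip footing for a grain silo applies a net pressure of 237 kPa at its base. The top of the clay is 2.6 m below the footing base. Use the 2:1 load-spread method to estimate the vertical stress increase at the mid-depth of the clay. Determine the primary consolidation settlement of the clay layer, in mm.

S_c ≈ 182 mm

Mid-depth of clay below the footing base: z = 2.6 + 7.5/2 = 6.35 m.
Stress increase at mid-clay by the 2:1 spreading method:
Δσ = qB/(B+z) = 237×3.6/(3.6+6.35) = 85.749 kPa
Final effective stress: σ'_f = σ'_0 + Δσ = 147 + 85.749 = 232.75 kPa.
Normally consolidated clay, so the full stress increment lies on the virgin compression line:
S_c = C_c·H/(1+e₀)·log₁₀(σ'_f/σ'_0) = 0.24×7.5/(1+0.97)×log₁₀(232.75/147)
    = 0.91371 × 0.19957 = 0.1823 m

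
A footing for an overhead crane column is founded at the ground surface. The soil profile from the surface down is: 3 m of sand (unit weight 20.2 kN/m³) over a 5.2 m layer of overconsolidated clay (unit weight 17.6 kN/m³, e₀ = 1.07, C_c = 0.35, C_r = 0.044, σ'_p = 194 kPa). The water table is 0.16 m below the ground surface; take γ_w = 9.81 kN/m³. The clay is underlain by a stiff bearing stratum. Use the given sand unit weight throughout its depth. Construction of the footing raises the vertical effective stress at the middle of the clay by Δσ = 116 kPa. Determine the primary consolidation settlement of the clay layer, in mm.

S_c ≈ 55.7 mm

Mid-depth of clay below the ground surface: z = 3 + 5.2/2 = 5.6 m.
Total vertical stress at mid-clay: σ_v = 20.2×3 + 17.6×2.6 = 106.36 kPa.
Pore pressure: u = 9.81×(5.6 − 0.16) = 53.366 kPa.
Initial effective stress: σ'_0 = σ_v − u = 106.36 − 53.366 = 52.994 kPa.
Final effective stress: σ'_f = 52.994 + 116 = 168.99 kPa.
σ'_f = 168.99 ≤ σ'_p = 194 kPa, so the clay remains overconsolidated and only the recompression index applies:
S_c = C_r·H/(1+e₀)·log₁₀(σ'_f/σ'_0) = 0.044×5.2/2.07×log₁₀(168.99/52.994)
    = 0.11053 × 0.50363 = 0.05567 m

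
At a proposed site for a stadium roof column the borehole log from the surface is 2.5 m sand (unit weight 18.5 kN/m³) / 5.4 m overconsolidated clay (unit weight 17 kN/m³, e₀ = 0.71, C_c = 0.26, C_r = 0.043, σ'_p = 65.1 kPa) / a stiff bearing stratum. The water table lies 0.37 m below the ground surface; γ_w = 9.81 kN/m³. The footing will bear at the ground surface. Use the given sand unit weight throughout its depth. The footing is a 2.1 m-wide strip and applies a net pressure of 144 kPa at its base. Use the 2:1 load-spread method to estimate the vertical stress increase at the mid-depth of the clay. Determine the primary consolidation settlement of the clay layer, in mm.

S_c ≈ 122 mm

Mid-depth of clay below the ground surface: z = 2.5 + 5.4/2 = 5.2 m.
Total vertical stress at mid-clay: σ_v = 18.5×2.5 + 17×2.7 = 92.15 kPa.
Pore pressure: u = 9.81×(5.2 − 0.37) = 47.382 kPa.
Initial effective stress: σ'_0 = σ_v − u = 92.15 − 47.382 = 44.768 kPa.
Stress increase at mid-clay by the 2:1 spreading method:
Δσ = qB/(B+z) = 144×2.1/(2.1+5.2) = 41.425 kPa
Final effective stress: σ'_f = 44.768 + 41.425 = 86.193 kPa.
σ'_f = 86.193 > σ'_p = 65.1 kPa, so the stress path crosses the preconsolidation pressure — recompression up to σ'_p, then virgin compression beyond:
S_c = H/(1+e₀)·[C_r·log₁₀(σ'_p/σ'_0) + C_c·log₁₀(σ'_f/σ'_p)]
    = 5.4/1.71 × [0.043×log₁₀(65.1/44.768) + 0.26×log₁₀(86.193/65.1)]
    = 3.1579 × [0.0069924 + 0.031692] = 0.1222 m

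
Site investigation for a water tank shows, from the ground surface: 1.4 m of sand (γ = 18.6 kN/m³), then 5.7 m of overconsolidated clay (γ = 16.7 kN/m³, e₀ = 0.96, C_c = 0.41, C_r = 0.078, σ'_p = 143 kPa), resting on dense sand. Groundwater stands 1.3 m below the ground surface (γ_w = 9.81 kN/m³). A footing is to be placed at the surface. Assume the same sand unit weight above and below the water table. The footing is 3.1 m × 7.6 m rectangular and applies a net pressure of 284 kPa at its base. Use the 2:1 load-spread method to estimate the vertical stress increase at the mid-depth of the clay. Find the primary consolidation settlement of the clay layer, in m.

S_c ≈ 0.0985 m

Mid-depth of clay below the ground surface: z = 1.4 + 5.7/2 = 4.25 m.
Total vertical stress at mid-clay: σ_v = 18.6×1.4 + 16.7×2.85 = 73.635 kPa.
Pore pressure: u = 9.81×(4.25 − 1.3) = 28.94 kPa.
Initial effective stress: σ'_0 = σ_v − u = 73.635 − 28.94 = 44.695 kPa.
Stress increase at mid-clay by the 2:1 spreading method:
Δσ = qBL/((B+z)(L+z)) = 284×3.1×7.6/((3.1+4.25)(7.6+4.25)) = 76.822 kPa
Final effective stress: σ'_f = 44.695 + 76.822 = 121.52 kPa.
σ'_f = 121.52 ≤ σ'_p = 143 kPa, so the clay remains overconsolidated and only the recompression index applies:
S_c = C_r·H/(1+e₀)·log₁₀(σ'_f/σ'_0) = 0.078×5.7/1.96×log₁₀(121.52/44.695)
    = 0.22684 × 0.43439 = 0.09854 m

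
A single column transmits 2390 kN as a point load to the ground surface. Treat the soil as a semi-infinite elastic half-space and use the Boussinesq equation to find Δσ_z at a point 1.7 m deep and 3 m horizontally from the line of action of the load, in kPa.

Δσ_z ≈ 11.5 kPa

Boussinesq vertical stress below a point load on an elastic half-space:
Δσ_z = 3P/(2πz²) · [1 + (r/z)²]^(−5/2)
r/z = 3/1.7 = 1.7647; [1+(r/z)²]^(−5/2) = 0.029127.
Δσ_z = 3×2390/(2π×1.7²) × 0.029127 = 394.86 × 0.029127 = 11.5 kPa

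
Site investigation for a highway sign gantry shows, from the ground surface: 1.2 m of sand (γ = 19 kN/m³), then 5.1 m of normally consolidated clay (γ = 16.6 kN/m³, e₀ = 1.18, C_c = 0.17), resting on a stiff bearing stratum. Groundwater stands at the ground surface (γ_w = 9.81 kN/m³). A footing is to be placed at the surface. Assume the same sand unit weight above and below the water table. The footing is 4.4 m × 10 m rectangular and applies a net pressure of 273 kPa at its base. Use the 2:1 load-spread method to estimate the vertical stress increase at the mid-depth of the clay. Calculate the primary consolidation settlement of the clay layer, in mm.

Mid-depth of clay below the ground surface: z = 1.2 + 5.1/2 = 3.75 m.
Total vertical stress at mid-clay: σ_v = 19×1.2 + 16.6×2.55 = 65.13 kPa.
Pore pressure: u = 9.81×(3.75 − 0) = 36.788 kPa.
Initial effective stress: σ'_0 = σ_v − u = 65.13 − 36.788 = 28.342 kPa.
Stress increase at mid-clay by the 2:1 spreading method:
Δσ = qBL/((B+z)(L+z)) = 273×4.4×10/((4.4+3.75)(10+3.75)) = 107.19 kPa
Final effective stress: σ'_f = σ'_0 + Δσ = 28.342 + 107.19 = 135.53 kPa.
Normally consolidated clay, so the full stress increment lies on the virgin compression line:
S_c = C_c·H/(1+e₀)·log₁₀(σ'_f/σ'_0) = 0.17×5.1/(1+1.18)×log₁₀(135.53/28.342)
    = 0.39771 × 0.6796 = 0.2703 m

S_c ≈ 270 mm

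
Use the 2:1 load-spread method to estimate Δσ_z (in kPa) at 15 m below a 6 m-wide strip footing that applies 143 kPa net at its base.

By the 2:1 method the load spreads at 1 horizontal : 2 vertical, so at depth z the loaded area has grown by z in each plan dimension:
Δσ = qB/(B+z) = 143×6/(6+15) = 40.857 kPa

Δσ_z ≈ 40.9 kPa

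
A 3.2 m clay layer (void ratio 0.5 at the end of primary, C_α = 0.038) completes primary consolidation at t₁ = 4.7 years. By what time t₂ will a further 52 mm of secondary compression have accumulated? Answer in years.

t₂ ≈ 20.6 years

S_s = C_α·H/(1+e_p)·log₁₀(t₂/t₁) ⇒ log₁₀(t₂/t₁) = S_s·(1+e_p)/(C_α·H).
log₁₀(t₂/t₁) = 0.052 × (1+0.5) / (0.038×3.2) = 0.6414
t₂ = t₁ × 10^0.6414 = 4.7 × 4.38 = 20.58 years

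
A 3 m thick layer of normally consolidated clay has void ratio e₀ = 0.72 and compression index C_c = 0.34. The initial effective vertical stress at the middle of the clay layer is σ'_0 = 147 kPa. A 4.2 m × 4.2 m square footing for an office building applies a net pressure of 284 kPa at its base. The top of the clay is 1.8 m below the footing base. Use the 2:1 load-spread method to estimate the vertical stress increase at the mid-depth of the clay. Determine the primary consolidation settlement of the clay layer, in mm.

S_c ≈ 122 mm

Mid-depth of clay below the footing base: z = 1.8 + 3/2 = 3.3 m.
Stress increase at mid-clay by the 2:1 spreading method:
Δσ = qBL/((B+z)(L+z)) = 284×4.2×4.2/((4.2+3.3)(4.2+3.3)) = 89.062 kPa
Final effective stress: σ'_f = σ'_0 + Δσ = 147 + 89.062 = 236.06 kPa.
Normally consolidated clay, so the full stress increment lies on the virgin compression line:
S_c = C_c·H/(1+e₀)·log₁₀(σ'_f/σ'_0) = 0.34×3/(1+0.72)×log₁₀(236.06/147)
    = 0.59302 × 0.20571 = 0.122 m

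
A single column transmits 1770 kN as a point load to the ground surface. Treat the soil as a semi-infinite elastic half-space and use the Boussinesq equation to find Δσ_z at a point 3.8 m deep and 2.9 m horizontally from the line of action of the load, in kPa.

Boussinesq vertical stress below a point load on an elastic half-space:
Δσ_z = 3P/(2πz²) · [1 + (r/z)²]^(−5/2)
r/z = 2.9/3.8 = 0.76316; [1+(r/z)²]^(−5/2) = 0.31747.
Δσ_z = 3×1770/(2π×3.8²) × 0.31747 = 58.526 × 0.31747 = 18.58 kPa

Δσ_z ≈ 18.6 kPa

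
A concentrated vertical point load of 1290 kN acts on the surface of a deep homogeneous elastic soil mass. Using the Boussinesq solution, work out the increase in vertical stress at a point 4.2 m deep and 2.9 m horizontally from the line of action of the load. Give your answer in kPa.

Boussinesq vertical stress below a point load on an elastic half-space:
Δσ_z = 3P/(2πz²) · [1 + (r/z)²]^(−5/2)
r/z = 2.9/4.2 = 0.69048; [1+(r/z)²]^(−5/2) = 0.37734.
Δσ_z = 3×1290/(2π×4.2²) × 0.37734 = 34.917 × 0.37734 = 13.18 kPa

Δσ_z ≈ 13.2 kPa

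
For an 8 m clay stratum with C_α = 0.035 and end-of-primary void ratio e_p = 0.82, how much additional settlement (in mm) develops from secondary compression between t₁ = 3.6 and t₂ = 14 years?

Secondary compression: S_s = C_α·H/(1+e_p)·log₁₀(t₂/t₁)
S_s = 0.035×8/(1+0.82)×log₁₀(14/3.6)
    = 0.1538 × 0.5898 = 0.09074 m

S_s ≈ 90.7 mm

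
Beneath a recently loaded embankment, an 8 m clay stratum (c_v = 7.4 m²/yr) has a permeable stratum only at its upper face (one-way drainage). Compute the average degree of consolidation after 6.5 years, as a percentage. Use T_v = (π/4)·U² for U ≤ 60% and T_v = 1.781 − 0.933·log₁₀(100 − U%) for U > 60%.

U ≈ 87.3 %

Drainage path length: H_d = H = 8 m (single drainage).
T_v = c_v·t/H_d² = 7.4×6.5/8² = 0.75156.
T_v = 0.75156 corresponds to the U > 60% branch:
U = 1 − 10^((1.781 − T_v)/0.933)/100 = 0.8731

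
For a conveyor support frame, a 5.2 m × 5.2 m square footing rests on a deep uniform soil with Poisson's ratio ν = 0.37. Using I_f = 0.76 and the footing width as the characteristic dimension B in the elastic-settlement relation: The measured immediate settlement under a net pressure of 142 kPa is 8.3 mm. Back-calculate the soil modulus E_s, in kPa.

S_e = q·B·(1−ν²)/E_s · I_f  ⇒  E_s = q·B·(1−ν²)·I_f / S_e.
E_s = 142 × 5.2 × 0.8631 × 0.76 / 0.0083 = 58360 kPa

E_s ≈ 58400 kPa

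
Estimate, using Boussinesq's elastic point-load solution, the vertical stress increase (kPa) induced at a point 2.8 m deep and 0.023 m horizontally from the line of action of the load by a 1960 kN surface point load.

Δσ_z ≈ 119 kPa

Boussinesq vertical stress below a point load on an elastic half-space:
Δσ_z = 3P/(2πz²) · [1 + (r/z)²]^(−5/2)
r/z = 0.023/2.8 = 0.0082143; [1+(r/z)²]^(−5/2) = 0.99983.
Δσ_z = 3×1960/(2π×2.8²) × 0.99983 = 119.37 × 0.99983 = 119.3 kPa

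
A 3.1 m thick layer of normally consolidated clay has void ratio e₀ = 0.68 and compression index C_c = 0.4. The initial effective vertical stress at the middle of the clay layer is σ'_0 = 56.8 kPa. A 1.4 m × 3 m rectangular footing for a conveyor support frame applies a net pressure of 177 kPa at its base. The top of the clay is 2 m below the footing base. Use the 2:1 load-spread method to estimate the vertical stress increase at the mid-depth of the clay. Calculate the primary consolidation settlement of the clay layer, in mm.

Mid-depth of clay below the footing base: z = 2 + 3.1/2 = 3.55 m.
Stress increase at mid-clay by the 2:1 spreading method:
Δσ = qBL/((B+z)(L+z)) = 177×1.4×3/((1.4+3.55)(3+3.55)) = 22.929 kPa
Final effective stress: σ'_f = σ'_0 + Δσ = 56.8 + 22.929 = 79.729 kPa.
Normally consolidated clay, so the full stress increment lies on the virgin compression line:
S_c = C_c·H/(1+e₀)·log₁₀(σ'_f/σ'_0) = 0.4×3.1/(1+0.68)×log₁₀(79.729/56.8)
    = 0.7381 × 0.14727 = 0.1087 m

S_c ≈ 109 mm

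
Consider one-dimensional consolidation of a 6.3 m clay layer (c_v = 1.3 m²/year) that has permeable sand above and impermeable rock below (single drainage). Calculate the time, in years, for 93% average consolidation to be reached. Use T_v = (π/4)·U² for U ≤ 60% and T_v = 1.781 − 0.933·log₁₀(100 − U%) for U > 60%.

t ≈ 30.3 years

Drainage path length: H_d = H = 6.3 m (single drainage).
U > 60%: T_v = 1.781 − 0.933·log₁₀(100 − 93) = 0.99252.
t = T_v·H_d²/c_v = 0.99252×6.3²/1.3 = 30.3 years.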